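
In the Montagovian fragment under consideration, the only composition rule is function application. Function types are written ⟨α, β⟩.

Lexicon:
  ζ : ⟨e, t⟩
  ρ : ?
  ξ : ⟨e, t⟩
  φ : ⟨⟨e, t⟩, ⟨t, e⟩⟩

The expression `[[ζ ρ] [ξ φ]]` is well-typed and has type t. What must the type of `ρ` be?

⟨⟨e, t⟩, ⟨⟨t, e⟩, t⟩⟩

At [[ζ ρ] [ξ φ]] (required: t): [ξ φ] is ⟨t, e⟩, which is not a function with range t; hence [ζ ρ] is the functor — type ⟨⟨t, e⟩, t⟩.
At [ζ ρ] (required: ⟨⟨t, e⟩, t⟩): ζ is ⟨e, t⟩, which is not a function with range ⟨⟨t, e⟩, t⟩; hence ρ is the functor — type ⟨⟨e, t⟩, ⟨⟨t, e⟩, t⟩⟩.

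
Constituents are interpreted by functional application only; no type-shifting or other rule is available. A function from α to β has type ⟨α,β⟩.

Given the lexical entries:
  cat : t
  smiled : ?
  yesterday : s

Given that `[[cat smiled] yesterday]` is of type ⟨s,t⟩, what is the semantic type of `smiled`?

⟨t,⟨s,⟨s,t⟩⟩⟩

For [[cat smiled] yesterday] to have type ⟨s,t⟩ with yesterday of type s, [cat smiled] must be the function: [cat smiled] : ⟨s,⟨s,t⟩⟩.
For [cat smiled] to have type ⟨s,⟨s,t⟩⟩ with cat of type t, smiled must be the function: smiled : ⟨t,⟨s,⟨s,t⟩⟩⟩.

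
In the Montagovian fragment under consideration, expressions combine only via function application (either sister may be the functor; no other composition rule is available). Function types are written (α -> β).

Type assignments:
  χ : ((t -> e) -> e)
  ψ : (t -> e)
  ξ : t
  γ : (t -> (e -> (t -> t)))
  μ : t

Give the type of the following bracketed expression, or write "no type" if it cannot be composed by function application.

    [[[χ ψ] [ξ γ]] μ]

t

At [χ ψ], χ : ((t -> e) -> e) takes ψ : (t -> e), giving e.
At [ξ γ], γ : (t -> (e -> (t -> t))) takes ξ : t, giving (e -> (t -> t)).
At [[χ ψ] [ξ γ]], [ξ γ] : (e -> (t -> t)) takes [χ ψ] : e, giving (t -> t).
At [[[χ ψ] [ξ γ]] μ], [[χ ψ] [ξ γ]] : (t -> t) takes μ : t, giving t.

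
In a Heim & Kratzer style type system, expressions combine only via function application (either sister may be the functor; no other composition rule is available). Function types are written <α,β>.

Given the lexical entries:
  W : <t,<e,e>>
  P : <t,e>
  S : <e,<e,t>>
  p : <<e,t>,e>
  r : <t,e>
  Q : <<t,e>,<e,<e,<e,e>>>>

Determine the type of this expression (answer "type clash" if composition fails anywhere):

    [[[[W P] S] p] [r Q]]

At [W P]: neither <t,<e,e>> nor <t,e> can take the other as argument; the node is ill-typed.

type clash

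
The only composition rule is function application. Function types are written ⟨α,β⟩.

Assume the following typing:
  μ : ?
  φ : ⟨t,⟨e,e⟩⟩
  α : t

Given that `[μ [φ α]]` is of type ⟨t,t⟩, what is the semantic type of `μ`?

⟨⟨e,e⟩,⟨t,t⟩⟩

[μ [φ α]] is required to be ⟨t,t⟩. [φ α] : ⟨e,e⟩ cannot yield ⟨t,t⟩ as functor, so μ : ⟨⟨e,e⟩,⟨t,t⟩⟩.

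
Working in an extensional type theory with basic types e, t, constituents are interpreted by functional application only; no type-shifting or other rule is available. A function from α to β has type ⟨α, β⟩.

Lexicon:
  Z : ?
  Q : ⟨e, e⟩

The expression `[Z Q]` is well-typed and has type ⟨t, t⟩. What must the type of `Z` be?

[Z Q] is required to be ⟨t, t⟩. Q : ⟨e, e⟩ cannot yield ⟨t, t⟩ as functor, so Z : ⟨⟨e, e⟩, ⟨t, t⟩⟩.

⟨⟨e, e⟩, ⟨t, t⟩⟩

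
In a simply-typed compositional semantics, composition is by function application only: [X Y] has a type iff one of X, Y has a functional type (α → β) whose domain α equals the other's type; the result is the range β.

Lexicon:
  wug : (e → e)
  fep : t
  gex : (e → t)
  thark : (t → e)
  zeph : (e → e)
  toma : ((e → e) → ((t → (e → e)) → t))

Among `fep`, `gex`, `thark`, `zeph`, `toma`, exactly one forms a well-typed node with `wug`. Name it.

fep : t — wug needs e; fep needs nothing (atomic); neither fits.
gex : (e → t) — wug needs e; gex needs e; neither fits.
thark : (t → e) — wug needs e; thark needs t; neither fits.
zeph : (e → e) — wug needs e; zeph needs e; neither fits.
toma — combines: toma : ((e → e) → ((t → (e → e)) → t)) takes wug : (e → e) as argument, giving ((t → (e → e)) → t).

toma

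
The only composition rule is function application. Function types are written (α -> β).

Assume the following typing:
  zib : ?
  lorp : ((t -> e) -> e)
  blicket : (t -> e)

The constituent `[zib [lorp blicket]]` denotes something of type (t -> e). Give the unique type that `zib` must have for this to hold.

For [zib [lorp blicket]] to have type (t -> e) with [lorp blicket] of type e, zib must be the function: zib : (e -> (t -> e)).

(e -> (t -> e))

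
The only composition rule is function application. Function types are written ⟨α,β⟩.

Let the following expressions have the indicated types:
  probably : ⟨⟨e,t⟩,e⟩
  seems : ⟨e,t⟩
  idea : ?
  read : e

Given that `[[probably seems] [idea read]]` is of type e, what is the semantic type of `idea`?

For [[probably seems] [idea read]] to have type e with [probably seems] of type e, [idea read] must be the function: [idea read] : ⟨e,e⟩.
For [idea read] to have type ⟨e,e⟩ with read of type e, idea must be the function: idea : ⟨e,⟨e,e⟩⟩.

⟨e,⟨e,e⟩⟩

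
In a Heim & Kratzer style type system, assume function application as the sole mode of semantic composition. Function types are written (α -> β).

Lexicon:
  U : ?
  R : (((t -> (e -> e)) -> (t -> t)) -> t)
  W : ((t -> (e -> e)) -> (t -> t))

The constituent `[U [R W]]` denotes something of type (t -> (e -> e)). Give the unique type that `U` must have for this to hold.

[U [R W]] is required to be (t -> (e -> e)). [R W] : t cannot yield (t -> (e -> e)) as functor, so U : (t -> (t -> (e -> e))).

(t -> (t -> (e -> e)))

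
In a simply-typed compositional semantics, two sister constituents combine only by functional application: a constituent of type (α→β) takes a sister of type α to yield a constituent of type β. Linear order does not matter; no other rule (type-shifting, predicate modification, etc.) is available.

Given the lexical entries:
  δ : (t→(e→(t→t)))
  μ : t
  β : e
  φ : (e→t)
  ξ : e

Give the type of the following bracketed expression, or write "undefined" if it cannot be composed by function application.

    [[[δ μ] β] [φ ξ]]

t

[δ μ]: δ is (t→(e→(t→t))), μ is t; result (e→(t→t)).
[[δ μ] β]: [δ μ] is (e→(t→t)), β is e; result (t→t).
[φ ξ]: φ is (e→t), ξ is e; result t.
[[[δ μ] β] [φ ξ]]: [[δ μ] β] is (t→t), [φ ξ] is t; result t.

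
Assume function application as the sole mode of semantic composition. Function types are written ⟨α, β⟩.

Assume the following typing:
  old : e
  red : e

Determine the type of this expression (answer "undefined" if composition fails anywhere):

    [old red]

[old red]: e and e cannot combine by function application — type clash.

undefined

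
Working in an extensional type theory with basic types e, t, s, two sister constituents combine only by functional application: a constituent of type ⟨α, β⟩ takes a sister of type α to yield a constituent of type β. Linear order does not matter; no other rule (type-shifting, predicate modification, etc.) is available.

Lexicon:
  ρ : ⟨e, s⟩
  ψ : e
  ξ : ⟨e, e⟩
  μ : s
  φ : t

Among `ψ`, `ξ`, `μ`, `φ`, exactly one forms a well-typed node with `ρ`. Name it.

ψ — combines: ρ : ⟨e, s⟩ takes ψ : e as argument, giving s.
ξ : ⟨e, e⟩ — ρ needs e; ξ needs e; neither fits.
μ : s — ρ needs e; μ needs nothing (atomic); neither fits.
φ : t — ρ needs e; φ needs nothing (atomic); neither fits.

ψ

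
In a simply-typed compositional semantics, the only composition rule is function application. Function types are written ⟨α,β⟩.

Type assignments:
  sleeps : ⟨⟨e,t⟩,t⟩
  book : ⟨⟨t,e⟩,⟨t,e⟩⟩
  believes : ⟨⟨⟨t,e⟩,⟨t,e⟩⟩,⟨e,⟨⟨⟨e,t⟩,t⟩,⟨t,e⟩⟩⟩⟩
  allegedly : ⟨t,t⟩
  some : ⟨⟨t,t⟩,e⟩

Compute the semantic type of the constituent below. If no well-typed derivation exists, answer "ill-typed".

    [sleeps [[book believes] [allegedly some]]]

⟨t,e⟩

[book believes]: ⟨⟨⟨t,e⟩,⟨t,e⟩⟩,⟨e,⟨⟨⟨e,t⟩,t⟩,⟨t,e⟩⟩⟩⟩ applied to ⟨⟨t,e⟩,⟨t,e⟩⟩ yields ⟨e,⟨⟨⟨e,t⟩,t⟩,⟨t,e⟩⟩⟩.
[allegedly some]: ⟨⟨t,t⟩,e⟩ applied to ⟨t,t⟩ yields e.
[[book believes] [allegedly some]]: ⟨e,⟨⟨⟨e,t⟩,t⟩,⟨t,e⟩⟩⟩ applied to e yields ⟨⟨⟨e,t⟩,t⟩,⟨t,e⟩⟩.
[sleeps [[book believes] [allegedly some]]]: ⟨⟨⟨e,t⟩,t⟩,⟨t,e⟩⟩ applied to ⟨⟨e,t⟩,t⟩ yields ⟨t,e⟩.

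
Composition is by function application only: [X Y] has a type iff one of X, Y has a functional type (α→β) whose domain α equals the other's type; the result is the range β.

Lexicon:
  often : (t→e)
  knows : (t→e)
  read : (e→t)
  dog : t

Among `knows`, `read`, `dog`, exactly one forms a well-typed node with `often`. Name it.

knows : (t→e) — does not combine with often.
read : (e→t) — does not combine with often.
dog — combines: often : (t→e) takes dog : t as argument, giving e.

dog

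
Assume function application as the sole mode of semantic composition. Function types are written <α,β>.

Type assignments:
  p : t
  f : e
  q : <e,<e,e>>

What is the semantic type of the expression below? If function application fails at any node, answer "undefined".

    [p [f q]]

[f q]: <e,<e,e>> applied to e yields <e,e>.
[p [f q]]: t with <e,e> — neither is a function whose domain matches the other; composition fails here.

undefined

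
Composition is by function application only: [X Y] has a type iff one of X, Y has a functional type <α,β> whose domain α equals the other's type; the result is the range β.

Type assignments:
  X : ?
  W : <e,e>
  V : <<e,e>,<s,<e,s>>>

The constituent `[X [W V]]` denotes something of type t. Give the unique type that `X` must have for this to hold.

[X [W V]] is required to be t. [W V] : <s,<e,s>> cannot yield t as functor, so X : <<s,<e,s>>,t>.

<<s,<e,s>>,t>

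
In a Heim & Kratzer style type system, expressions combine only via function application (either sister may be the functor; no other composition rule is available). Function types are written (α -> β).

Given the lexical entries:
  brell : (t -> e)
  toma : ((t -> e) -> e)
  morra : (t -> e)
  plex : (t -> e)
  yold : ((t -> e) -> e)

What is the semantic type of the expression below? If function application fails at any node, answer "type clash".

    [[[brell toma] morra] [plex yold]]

type clash

[brell toma]: toma is ((t -> e) -> e), brell is (t -> e); result e.
[[brell toma] morra]: e with (t -> e) — neither is a function whose domain matches the other; composition fails here.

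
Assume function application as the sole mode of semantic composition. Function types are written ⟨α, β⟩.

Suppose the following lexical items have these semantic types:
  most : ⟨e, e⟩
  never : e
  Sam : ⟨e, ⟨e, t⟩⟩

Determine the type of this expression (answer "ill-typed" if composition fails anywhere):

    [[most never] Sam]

⟨e, t⟩

[most never]: functor most : ⟨e, e⟩, argument never : e; result e.
[[most never] Sam]: functor Sam : ⟨e, ⟨e, t⟩⟩, argument [most never] : e; result ⟨e, t⟩.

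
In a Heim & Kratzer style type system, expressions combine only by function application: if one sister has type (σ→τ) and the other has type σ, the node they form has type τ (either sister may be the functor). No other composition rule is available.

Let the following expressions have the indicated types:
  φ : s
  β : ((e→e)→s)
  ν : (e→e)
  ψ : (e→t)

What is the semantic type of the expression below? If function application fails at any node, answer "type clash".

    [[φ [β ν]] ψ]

type clash

[β ν] — β of type ((e→e)→s) combines with ν of type (e→e): type s.
At [φ [β ν]]: neither s nor s can take the other as argument; the node is ill-typed.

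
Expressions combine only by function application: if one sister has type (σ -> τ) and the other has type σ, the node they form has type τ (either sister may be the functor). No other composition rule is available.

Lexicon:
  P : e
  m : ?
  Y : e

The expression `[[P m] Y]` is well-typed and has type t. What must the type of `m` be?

[[P m] Y] is required to be t. Y : e cannot yield t as functor, so [P m] : (e -> t).
[P m] is required to be (e -> t). P : e cannot yield (e -> t) as functor, so m : (e -> (e -> t)).

(e -> (e -> t))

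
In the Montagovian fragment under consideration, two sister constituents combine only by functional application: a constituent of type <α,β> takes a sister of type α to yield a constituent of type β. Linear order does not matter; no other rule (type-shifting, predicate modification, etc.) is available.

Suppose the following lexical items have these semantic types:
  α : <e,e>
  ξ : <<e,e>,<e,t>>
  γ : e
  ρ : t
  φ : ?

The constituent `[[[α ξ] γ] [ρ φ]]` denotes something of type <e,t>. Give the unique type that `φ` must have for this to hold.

<t,<t,<e,t>>>

For [[[α ξ] γ] [ρ φ]] to have type <e,t> with [[α ξ] γ] of type t, [ρ φ] must be the function: [ρ φ] : <t,<e,t>>.
For [ρ φ] to have type <t,<e,t>> with ρ of type t, φ must be the function: φ : <t,<t,<e,t>>>.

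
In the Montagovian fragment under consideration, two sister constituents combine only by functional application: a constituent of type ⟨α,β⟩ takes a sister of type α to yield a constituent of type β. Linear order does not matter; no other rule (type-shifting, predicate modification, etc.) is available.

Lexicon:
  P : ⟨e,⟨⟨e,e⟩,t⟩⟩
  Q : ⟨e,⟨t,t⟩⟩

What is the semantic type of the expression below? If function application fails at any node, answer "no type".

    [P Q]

At [P Q]: neither ⟨e,⟨⟨e,e⟩,t⟩⟩ nor ⟨e,⟨t,t⟩⟩ can take the other as argument; the node is ill-typed.

no type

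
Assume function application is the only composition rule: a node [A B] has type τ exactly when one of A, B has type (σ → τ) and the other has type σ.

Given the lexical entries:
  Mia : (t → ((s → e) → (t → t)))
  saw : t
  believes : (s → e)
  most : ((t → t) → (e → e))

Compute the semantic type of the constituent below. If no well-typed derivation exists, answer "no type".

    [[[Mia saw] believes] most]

[Mia saw] — Mia of type (t → ((s → e) → (t → t))) combines with saw of type t: type ((s → e) → (t → t)).
[[Mia saw] believes] — [Mia saw] of type ((s → e) → (t → t)) combines with believes of type (s → e): type (t → t).
[[[Mia saw] believes] most] — most of type ((t → t) → (e → e)) combines with [[Mia saw] believes] of type (t → t): type (e → e).

(e → e)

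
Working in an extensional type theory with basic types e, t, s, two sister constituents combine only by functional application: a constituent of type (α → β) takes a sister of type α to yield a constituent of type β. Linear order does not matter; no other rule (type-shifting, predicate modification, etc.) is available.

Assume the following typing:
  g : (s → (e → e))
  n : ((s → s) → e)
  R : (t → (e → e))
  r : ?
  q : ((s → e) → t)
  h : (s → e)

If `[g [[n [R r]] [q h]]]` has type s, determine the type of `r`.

((t → (e → e)) → (((s → s) → e) → (t → ((s → (e → e)) → s))))

At [g [[n [R r]] [q h]]] (required: s): g is (s → (e → e)), which is not a function with range s; hence [[n [R r]] [q h]] is the functor — type ((s → (e → e)) → s).
At [[n [R r]] [q h]] (required: ((s → (e → e)) → s)): [q h] is t, which is not a function with range ((s → (e → e)) → s); hence [n [R r]] is the functor — type (t → ((s → (e → e)) → s)).
At [n [R r]] (required: (t → ((s → (e → e)) → s))): n is ((s → s) → e), which is not a function with range (t → ((s → (e → e)) → s)); hence [R r] is the functor — type (((s → s) → e) → (t → ((s → (e → e)) → s))).
At [R r] (required: (((s → s) → e) → (t → ((s → (e → e)) → s)))): R is (t → (e → e)), which is not a function with range (((s → s) → e) → (t → ((s → (e → e)) → s))); hence r is the functor — type ((t → (e → e)) → (((s → s) → e) → (t → ((s → (e → e)) → s)))).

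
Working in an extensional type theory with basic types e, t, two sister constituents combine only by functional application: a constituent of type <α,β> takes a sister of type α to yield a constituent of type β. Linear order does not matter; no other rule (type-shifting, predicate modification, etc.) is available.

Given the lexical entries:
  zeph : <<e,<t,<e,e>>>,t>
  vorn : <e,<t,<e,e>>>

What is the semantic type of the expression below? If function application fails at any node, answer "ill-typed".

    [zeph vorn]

t

At [zeph vorn], zeph : <<e,<t,<e,e>>>,t> takes vorn : <e,<t,<e,e>>>, giving t.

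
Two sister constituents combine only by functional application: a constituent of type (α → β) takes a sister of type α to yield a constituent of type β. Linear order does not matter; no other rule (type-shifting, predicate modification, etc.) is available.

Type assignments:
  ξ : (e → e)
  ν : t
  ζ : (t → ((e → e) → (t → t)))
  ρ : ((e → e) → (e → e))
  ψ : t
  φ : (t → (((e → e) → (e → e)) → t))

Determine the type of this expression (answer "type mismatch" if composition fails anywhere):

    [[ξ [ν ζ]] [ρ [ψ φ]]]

[ν ζ]: (t → ((e → e) → (t → t))) applied to t yields ((e → e) → (t → t)).
[ξ [ν ζ]]: ((e → e) → (t → t)) applied to (e → e) yields (t → t).
[ψ φ]: (t → (((e → e) → (e → e)) → t)) applied to t yields (((e → e) → (e → e)) → t).
[ρ [ψ φ]]: (((e → e) → (e → e)) → t) applied to ((e → e) → (e → e)) yields t.
[[ξ [ν ζ]] [ρ [ψ φ]]]: (t → t) applied to t yields t.

t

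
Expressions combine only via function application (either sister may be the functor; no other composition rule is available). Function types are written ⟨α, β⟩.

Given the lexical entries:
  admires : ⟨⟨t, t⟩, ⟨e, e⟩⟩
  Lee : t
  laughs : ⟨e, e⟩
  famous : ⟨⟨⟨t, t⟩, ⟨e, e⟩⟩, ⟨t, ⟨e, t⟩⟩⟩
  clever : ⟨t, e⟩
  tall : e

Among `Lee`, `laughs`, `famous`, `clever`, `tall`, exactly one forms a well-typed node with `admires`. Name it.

Lee : t — does not combine with admires.
laughs : ⟨e, e⟩ — does not combine with admires.
famous — combines: famous : ⟨⟨⟨t, t⟩, ⟨e, e⟩⟩, ⟨t, ⟨e, t⟩⟩⟩ takes admires : ⟨⟨t, t⟩, ⟨e, e⟩⟩ as argument, giving ⟨t, ⟨e, t⟩⟩.
clever : ⟨t, e⟩ — does not combine with admires.
tall : e — does not combine with admires.

famous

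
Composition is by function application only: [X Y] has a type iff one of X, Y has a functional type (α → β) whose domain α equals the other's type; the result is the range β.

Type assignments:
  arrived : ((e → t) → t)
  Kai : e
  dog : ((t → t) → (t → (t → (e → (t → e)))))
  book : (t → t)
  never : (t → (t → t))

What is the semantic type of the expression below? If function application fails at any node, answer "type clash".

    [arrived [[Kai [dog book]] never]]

type clash

At [dog book], dog : ((t → t) → (t → (t → (e → (t → e))))) takes book : (t → t), giving (t → (t → (e → (t → e)))).
[Kai [dog book]]: e with (t → (t → (e → (t → e)))) — neither is a function whose domain matches the other; composition fails here.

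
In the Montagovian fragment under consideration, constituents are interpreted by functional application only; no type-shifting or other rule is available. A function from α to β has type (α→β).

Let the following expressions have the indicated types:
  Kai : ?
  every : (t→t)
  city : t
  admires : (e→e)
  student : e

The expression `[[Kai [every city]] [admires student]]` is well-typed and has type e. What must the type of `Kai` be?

(t→(e→e))

For [[Kai [every city]] [admires student]] to have type e with [admires student] of type e, [Kai [every city]] must be the function: [Kai [every city]] : (e→e).
For [Kai [every city]] to have type (e→e) with [every city] of type t, Kai must be the function: Kai : (t→(e→e)).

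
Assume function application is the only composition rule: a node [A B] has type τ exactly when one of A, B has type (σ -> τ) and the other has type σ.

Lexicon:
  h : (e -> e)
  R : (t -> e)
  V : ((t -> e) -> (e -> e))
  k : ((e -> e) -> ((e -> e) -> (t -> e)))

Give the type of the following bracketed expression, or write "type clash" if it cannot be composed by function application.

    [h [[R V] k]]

[R V] — V of type ((t -> e) -> (e -> e)) combines with R of type (t -> e): type (e -> e).
[[R V] k] — k of type ((e -> e) -> ((e -> e) -> (t -> e))) combines with [R V] of type (e -> e): type ((e -> e) -> (t -> e)).
[h [[R V] k]] — [[R V] k] of type ((e -> e) -> (t -> e)) combines with h of type (e -> e): type (t -> e).

(t -> e)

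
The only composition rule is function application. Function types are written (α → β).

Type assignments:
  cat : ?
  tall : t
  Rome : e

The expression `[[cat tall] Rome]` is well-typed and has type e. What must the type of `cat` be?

(t → (e → e))

[[cat tall] Rome] is required to be e. Rome : e cannot yield e as functor, so [cat tall] : (e → e).
[cat tall] is required to be (e → e). tall : t cannot yield (e → e) as functor, so cat : (t → (e → e)).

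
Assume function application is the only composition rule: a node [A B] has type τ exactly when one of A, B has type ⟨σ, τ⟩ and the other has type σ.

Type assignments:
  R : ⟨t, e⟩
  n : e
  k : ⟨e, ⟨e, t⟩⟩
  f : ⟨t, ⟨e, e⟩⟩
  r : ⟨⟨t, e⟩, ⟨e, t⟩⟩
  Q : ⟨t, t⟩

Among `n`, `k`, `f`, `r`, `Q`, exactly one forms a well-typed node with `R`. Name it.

n : e — does not combine with R.
k : ⟨e, ⟨e, t⟩⟩ — does not combine with R.
f : ⟨t, ⟨e, e⟩⟩ — does not combine with R.
r — combines: r : ⟨⟨t, e⟩, ⟨e, t⟩⟩ takes R : ⟨t, e⟩ as argument, giving ⟨e, t⟩.
Q : ⟨t, t⟩ — does not combine with R.

r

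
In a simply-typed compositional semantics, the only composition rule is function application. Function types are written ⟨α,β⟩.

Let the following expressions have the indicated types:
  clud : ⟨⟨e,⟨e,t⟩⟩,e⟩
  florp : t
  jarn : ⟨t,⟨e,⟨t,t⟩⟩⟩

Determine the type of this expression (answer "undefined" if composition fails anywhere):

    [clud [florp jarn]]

[florp jarn]: ⟨t,⟨e,⟨t,t⟩⟩⟩ applied to t yields ⟨e,⟨t,t⟩⟩.
[clud [florp jarn]]: ⟨⟨e,⟨e,t⟩⟩,e⟩ with ⟨e,⟨t,t⟩⟩ — neither is a function whose domain matches the other; composition fails here.

undefined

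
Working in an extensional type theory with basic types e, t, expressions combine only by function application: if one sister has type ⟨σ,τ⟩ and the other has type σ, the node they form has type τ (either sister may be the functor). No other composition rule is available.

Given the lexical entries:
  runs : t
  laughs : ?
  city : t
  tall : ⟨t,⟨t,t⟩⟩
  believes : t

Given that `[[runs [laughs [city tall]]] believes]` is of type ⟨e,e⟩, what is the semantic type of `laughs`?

At [[runs [laughs [city tall]]] believes] (required: ⟨e,e⟩): believes is t, which is not a function with range ⟨e,e⟩; hence [runs [laughs [city tall]]] is the functor — type ⟨t,⟨e,e⟩⟩.
At [runs [laughs [city tall]]] (required: ⟨t,⟨e,e⟩⟩): runs is t, which is not a function with range ⟨t,⟨e,e⟩⟩; hence [laughs [city tall]] is the functor — type ⟨t,⟨t,⟨e,e⟩⟩⟩.
At [laughs [city tall]] (required: ⟨t,⟨t,⟨e,e⟩⟩⟩): [city tall] is ⟨t,t⟩, which is not a function with range ⟨t,⟨t,⟨e,e⟩⟩⟩; hence laughs is the functor — type ⟨⟨t,t⟩,⟨t,⟨t,⟨e,e⟩⟩⟩⟩.

⟨⟨t,t⟩,⟨t,⟨t,⟨e,e⟩⟩⟩⟩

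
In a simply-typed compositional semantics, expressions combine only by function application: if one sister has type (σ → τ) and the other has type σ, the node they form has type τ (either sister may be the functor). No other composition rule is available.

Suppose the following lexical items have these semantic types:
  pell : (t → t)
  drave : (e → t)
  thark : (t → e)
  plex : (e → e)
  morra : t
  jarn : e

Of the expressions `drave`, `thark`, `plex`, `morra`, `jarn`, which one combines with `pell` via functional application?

morra

drave : (e → t) — pell needs t; drave needs e; neither fits.
thark : (t → e) — pell needs t; thark needs t; neither fits.
plex : (e → e) — pell needs t; plex needs e; neither fits.
morra — combines: pell : (t → t) takes morra : t as argument, giving t.
jarn : e — pell needs t; jarn needs nothing (atomic); neither fits.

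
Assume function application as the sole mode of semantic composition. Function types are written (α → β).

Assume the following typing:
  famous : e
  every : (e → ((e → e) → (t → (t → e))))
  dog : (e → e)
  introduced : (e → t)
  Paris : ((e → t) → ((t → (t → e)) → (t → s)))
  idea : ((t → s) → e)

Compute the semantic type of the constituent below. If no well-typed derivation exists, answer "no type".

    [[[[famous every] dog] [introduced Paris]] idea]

e

[famous every]: functor every : (e → ((e → e) → (t → (t → e)))), argument famous : e; result ((e → e) → (t → (t → e))).
[[famous every] dog]: functor [famous every] : ((e → e) → (t → (t → e))), argument dog : (e → e); result (t → (t → e)).
[introduced Paris]: functor Paris : ((e → t) → ((t → (t → e)) → (t → s))), argument introduced : (e → t); result ((t → (t → e)) → (t → s)).
[[[famous every] dog] [introduced Paris]]: functor [introduced Paris] : ((t → (t → e)) → (t → s)), argument [[famous every] dog] : (t → (t → e)); result (t → s).
[[[[famous every] dog] [introduced Paris]] idea]: functor idea : ((t → s) → e), argument [[[famous every] dog] [introduced Paris]] : (t → s); result e.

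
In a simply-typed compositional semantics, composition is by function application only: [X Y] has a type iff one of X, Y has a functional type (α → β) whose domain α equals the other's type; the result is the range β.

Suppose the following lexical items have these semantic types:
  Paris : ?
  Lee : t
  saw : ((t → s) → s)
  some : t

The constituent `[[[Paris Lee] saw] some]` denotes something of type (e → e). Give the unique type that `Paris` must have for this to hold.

At [[[Paris Lee] saw] some] (required: (e → e)): some is t, which is not a function with range (e → e); hence [[Paris Lee] saw] is the functor — type (t → (e → e)).
At [[Paris Lee] saw] (required: (t → (e → e))): saw is ((t → s) → s), which is not a function with range (t → (e → e)); hence [Paris Lee] is the functor — type (((t → s) → s) → (t → (e → e))).
At [Paris Lee] (required: (((t → s) → s) → (t → (e → e)))): Lee is t, which is not a function with range (((t → s) → s) → (t → (e → e))); hence Paris is the functor — type (t → (((t → s) → s) → (t → (e → e)))).

(t → (((t → s) → s) → (t → (e → e))))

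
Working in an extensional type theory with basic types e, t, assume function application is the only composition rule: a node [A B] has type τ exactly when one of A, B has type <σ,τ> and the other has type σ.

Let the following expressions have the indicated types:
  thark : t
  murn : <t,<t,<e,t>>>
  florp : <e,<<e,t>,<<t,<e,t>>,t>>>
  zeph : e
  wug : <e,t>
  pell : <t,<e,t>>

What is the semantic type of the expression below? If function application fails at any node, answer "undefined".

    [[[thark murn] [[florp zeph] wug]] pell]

At [thark murn], murn : <t,<t,<e,t>>> takes thark : t, giving <t,<e,t>>.
At [florp zeph], florp : <e,<<e,t>,<<t,<e,t>>,t>>> takes zeph : e, giving <<e,t>,<<t,<e,t>>,t>>.
At [[florp zeph] wug], [florp zeph] : <<e,t>,<<t,<e,t>>,t>> takes wug : <e,t>, giving <<t,<e,t>>,t>.
At [[thark murn] [[florp zeph] wug]], [[florp zeph] wug] : <<t,<e,t>>,t> takes [thark murn] : <t,<e,t>>, giving t.
At [[[thark murn] [[florp zeph] wug]] pell], pell : <t,<e,t>> takes [[thark murn] [[florp zeph] wug]] : t, giving <e,t>.

<e,t>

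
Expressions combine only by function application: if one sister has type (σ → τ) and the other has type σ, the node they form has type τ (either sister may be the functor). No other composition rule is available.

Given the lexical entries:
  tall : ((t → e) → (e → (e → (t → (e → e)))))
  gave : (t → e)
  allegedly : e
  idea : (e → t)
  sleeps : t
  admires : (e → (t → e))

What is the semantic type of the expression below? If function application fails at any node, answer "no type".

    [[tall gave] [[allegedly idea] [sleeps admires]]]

At [tall gave], tall : ((t → e) → (e → (e → (t → (e → e))))) takes gave : (t → e), giving (e → (e → (t → (e → e)))).
At [allegedly idea], idea : (e → t) takes allegedly : e, giving t.
[sleeps admires]: t with (e → (t → e)) — neither is a function whose domain matches the other; composition fails here.

no type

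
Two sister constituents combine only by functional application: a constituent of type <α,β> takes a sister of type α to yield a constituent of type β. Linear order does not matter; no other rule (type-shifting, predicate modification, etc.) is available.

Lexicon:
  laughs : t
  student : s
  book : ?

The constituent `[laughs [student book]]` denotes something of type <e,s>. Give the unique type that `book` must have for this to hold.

[laughs [student book]] must have type <e,s>. The sister laughs has type t; that is not a function onto <e,s>, so [student book] must be the functor, of type <t,<e,s>>.
[student book] must have type <t,<e,s>>. The sister student has type s; that is not a function onto <t,<e,s>>, so book must be the functor, of type <s,<t,<e,s>>>.

<s,<t,<e,s>>>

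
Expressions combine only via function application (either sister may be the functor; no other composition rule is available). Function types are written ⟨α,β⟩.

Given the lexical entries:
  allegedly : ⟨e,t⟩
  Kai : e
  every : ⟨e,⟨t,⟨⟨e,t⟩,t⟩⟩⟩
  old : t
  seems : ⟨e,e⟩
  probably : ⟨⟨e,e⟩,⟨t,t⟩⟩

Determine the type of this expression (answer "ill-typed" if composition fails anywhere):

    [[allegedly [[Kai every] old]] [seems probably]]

[Kai every] — every of type ⟨e,⟨t,⟨⟨e,t⟩,t⟩⟩⟩ combines with Kai of type e: type ⟨t,⟨⟨e,t⟩,t⟩⟩.
[[Kai every] old] — [Kai every] of type ⟨t,⟨⟨e,t⟩,t⟩⟩ combines with old of type t: type ⟨⟨e,t⟩,t⟩.
[allegedly [[Kai every] old]] — [[Kai every] old] of type ⟨⟨e,t⟩,t⟩ combines with allegedly of type ⟨e,t⟩: type t.
[seems probably] — probably of type ⟨⟨e,e⟩,⟨t,t⟩⟩ combines with seems of type ⟨e,e⟩: type ⟨t,t⟩.
[[allegedly [[Kai every] old]] [seems probably]] — [seems probably] of type ⟨t,t⟩ combines with [allegedly [[Kai every] old]] of type t: type t.

t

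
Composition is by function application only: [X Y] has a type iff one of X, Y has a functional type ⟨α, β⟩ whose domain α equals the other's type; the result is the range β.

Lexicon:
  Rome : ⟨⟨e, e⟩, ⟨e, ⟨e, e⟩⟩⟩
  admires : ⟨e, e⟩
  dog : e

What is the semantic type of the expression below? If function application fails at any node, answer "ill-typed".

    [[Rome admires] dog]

At [Rome admires], Rome : ⟨⟨e, e⟩, ⟨e, ⟨e, e⟩⟩⟩ takes admires : ⟨e, e⟩, giving ⟨e, ⟨e, e⟩⟩.
At [[Rome admires] dog], [Rome admires] : ⟨e, ⟨e, e⟩⟩ takes dog : e, giving ⟨e, e⟩.

⟨e, e⟩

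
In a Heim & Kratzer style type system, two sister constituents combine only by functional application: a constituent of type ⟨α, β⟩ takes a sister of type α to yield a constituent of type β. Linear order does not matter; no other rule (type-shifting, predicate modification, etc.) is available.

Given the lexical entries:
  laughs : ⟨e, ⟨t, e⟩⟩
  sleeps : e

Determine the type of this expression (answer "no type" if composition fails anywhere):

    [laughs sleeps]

[laughs sleeps]: laughs is ⟨e, ⟨t, e⟩⟩, sleeps is e; result ⟨t, e⟩.

⟨t, e⟩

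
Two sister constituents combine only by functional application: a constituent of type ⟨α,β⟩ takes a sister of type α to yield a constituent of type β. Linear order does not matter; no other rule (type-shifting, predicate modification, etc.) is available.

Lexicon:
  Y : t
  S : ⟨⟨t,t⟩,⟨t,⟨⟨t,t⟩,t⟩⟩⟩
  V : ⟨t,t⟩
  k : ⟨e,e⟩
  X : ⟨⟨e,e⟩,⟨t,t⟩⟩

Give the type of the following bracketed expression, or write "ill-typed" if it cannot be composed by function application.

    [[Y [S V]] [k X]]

t

At [S V], S : ⟨⟨t,t⟩,⟨t,⟨⟨t,t⟩,t⟩⟩⟩ takes V : ⟨t,t⟩, giving ⟨t,⟨⟨t,t⟩,t⟩⟩.
At [Y [S V]], [S V] : ⟨t,⟨⟨t,t⟩,t⟩⟩ takes Y : t, giving ⟨⟨t,t⟩,t⟩.
At [k X], X : ⟨⟨e,e⟩,⟨t,t⟩⟩ takes k : ⟨e,e⟩, giving ⟨t,t⟩.
At [[Y [S V]] [k X]], [Y [S V]] : ⟨⟨t,t⟩,t⟩ takes [k X] : ⟨t,t⟩, giving t.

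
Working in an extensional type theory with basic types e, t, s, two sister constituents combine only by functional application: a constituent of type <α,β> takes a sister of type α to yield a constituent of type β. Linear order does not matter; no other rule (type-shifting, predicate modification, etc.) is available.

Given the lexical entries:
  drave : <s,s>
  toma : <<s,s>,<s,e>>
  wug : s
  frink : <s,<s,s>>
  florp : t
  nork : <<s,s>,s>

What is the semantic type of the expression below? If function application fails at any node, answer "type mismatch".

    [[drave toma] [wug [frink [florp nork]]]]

type mismatch

At [drave toma], toma : <<s,s>,<s,e>> takes drave : <s,s>, giving <s,e>.
At [florp nork]: neither t nor <<s,s>,s> can take the other as argument; the node is ill-typed.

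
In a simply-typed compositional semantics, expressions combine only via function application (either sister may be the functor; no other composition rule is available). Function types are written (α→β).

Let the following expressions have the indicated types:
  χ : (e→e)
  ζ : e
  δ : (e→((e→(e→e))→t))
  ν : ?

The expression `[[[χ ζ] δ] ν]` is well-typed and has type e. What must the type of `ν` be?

For [[[χ ζ] δ] ν] to have type e with [[χ ζ] δ] of type ((e→(e→e))→t), ν must be the function: ν : (((e→(e→e))→t)→e).

(((e→(e→e))→t)→e)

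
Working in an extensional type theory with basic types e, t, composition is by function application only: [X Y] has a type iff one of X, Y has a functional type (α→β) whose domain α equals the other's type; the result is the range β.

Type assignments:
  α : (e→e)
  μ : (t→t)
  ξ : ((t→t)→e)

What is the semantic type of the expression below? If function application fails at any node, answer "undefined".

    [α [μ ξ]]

[μ ξ]: ((t→t)→e) applied to (t→t) yields e.
[α [μ ξ]]: (e→e) applied to e yields e.

e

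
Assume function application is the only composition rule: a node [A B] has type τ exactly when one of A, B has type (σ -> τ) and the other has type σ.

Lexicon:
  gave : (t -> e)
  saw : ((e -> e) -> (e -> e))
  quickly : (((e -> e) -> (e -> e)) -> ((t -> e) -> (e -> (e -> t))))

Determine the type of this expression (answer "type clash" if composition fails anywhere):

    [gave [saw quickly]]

(e -> (e -> t))

At [saw quickly], quickly : (((e -> e) -> (e -> e)) -> ((t -> e) -> (e -> (e -> t)))) takes saw : ((e -> e) -> (e -> e)), giving ((t -> e) -> (e -> (e -> t))).
At [gave [saw quickly]], [saw quickly] : ((t -> e) -> (e -> (e -> t))) takes gave : (t -> e), giving (e -> (e -> t)).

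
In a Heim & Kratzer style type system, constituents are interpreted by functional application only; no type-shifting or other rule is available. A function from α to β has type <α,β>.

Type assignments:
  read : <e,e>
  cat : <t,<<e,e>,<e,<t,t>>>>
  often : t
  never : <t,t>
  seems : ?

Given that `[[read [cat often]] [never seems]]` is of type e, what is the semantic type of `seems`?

<<t,t>,<<e,<t,t>>,e>>

At [[read [cat often]] [never seems]] (required: e): [read [cat often]] is <e,<t,t>>, which is not a function with range e; hence [never seems] is the functor — type <<e,<t,t>>,e>.
At [never seems] (required: <<e,<t,t>>,e>): never is <t,t>, which is not a function with range <<e,<t,t>>,e>; hence seems is the functor — type <<t,t>,<<e,<t,t>>,e>>.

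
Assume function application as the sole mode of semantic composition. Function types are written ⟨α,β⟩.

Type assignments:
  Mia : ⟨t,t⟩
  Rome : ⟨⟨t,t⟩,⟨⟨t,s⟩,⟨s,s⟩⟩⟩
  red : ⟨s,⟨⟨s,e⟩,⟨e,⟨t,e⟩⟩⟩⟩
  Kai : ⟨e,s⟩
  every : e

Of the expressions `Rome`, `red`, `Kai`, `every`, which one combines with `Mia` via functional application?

Rome — combines: Rome : ⟨⟨t,t⟩,⟨⟨t,s⟩,⟨s,s⟩⟩⟩ takes Mia : ⟨t,t⟩ as argument, giving ⟨⟨t,s⟩,⟨s,s⟩⟩.
red : ⟨s,⟨⟨s,e⟩,⟨e,⟨t,e⟩⟩⟩⟩ — Mia needs t; red needs s; neither fits.
Kai : ⟨e,s⟩ — Mia needs t; Kai needs e; neither fits.
every : e — Mia needs t; every needs nothing (atomic); neither fits.

Rome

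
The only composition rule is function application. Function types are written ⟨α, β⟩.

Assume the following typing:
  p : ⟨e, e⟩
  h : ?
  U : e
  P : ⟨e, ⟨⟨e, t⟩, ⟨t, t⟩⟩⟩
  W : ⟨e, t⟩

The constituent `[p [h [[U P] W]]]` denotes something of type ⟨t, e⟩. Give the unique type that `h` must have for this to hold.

⟨⟨t, t⟩, ⟨⟨e, e⟩, ⟨t, e⟩⟩⟩

[p [h [[U P] W]]] is required to be ⟨t, e⟩. p : ⟨e, e⟩ cannot yield ⟨t, e⟩ as functor, so [h [[U P] W]] : ⟨⟨e, e⟩, ⟨t, e⟩⟩.
[h [[U P] W]] is required to be ⟨⟨e, e⟩, ⟨t, e⟩⟩. [[U P] W] : ⟨t, t⟩ cannot yield ⟨⟨e, e⟩, ⟨t, e⟩⟩ as functor, so h : ⟨⟨t, t⟩, ⟨⟨e, e⟩, ⟨t, e⟩⟩⟩.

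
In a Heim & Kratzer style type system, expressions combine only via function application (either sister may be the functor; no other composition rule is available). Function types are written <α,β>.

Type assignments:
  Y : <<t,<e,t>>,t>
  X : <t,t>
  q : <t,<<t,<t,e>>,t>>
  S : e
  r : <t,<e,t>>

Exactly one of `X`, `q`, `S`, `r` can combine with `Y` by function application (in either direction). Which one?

r

X : <t,t> — no; Y wants <t,<e,t>>, and X wants t.
q : <t,<<t,<t,e>>,t>> — no; Y wants <t,<e,t>>, and q wants t.
S : e — no; Y wants <t,<e,t>>, and S wants nothing (atomic).
r — combines: Y : <<t,<e,t>>,t> takes r : <t,<e,t>> as argument, giving t.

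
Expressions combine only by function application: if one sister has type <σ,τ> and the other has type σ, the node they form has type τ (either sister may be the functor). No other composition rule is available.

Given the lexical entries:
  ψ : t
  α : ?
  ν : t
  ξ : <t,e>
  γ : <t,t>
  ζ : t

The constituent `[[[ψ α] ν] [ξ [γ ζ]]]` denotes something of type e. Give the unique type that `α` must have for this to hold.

[[[ψ α] ν] [ξ [γ ζ]]] is required to be e. [ξ [γ ζ]] : e cannot yield e as functor, so [[ψ α] ν] : <e,e>.
[[ψ α] ν] is required to be <e,e>. ν : t cannot yield <e,e> as functor, so [ψ α] : <t,<e,e>>.
[ψ α] is required to be <t,<e,e>>. ψ : t cannot yield <t,<e,e>> as functor, so α : <t,<t,<e,e>>>.

<t,<t,<e,e>>>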